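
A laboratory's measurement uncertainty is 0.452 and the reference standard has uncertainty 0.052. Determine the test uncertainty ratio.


TUR = u_lab / u_ref
= 0.452 / 0.052
= 8.6923

8.6923


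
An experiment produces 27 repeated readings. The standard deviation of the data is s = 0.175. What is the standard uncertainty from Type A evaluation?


u_A = s / sqrt(n)
u_A = 0.175 / sqrt(27)
u_A = 0.175 / 5.1961524
u_A = 0.0337

0.0337


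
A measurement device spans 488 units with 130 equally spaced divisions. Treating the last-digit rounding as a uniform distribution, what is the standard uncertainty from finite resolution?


resolution = range / divisions
resolution = 488 / 130 = 3.7538462
u_res = resolution / (2*sqrt(3))
u_res = 3.7538462 / 3.4641016
u_res = 1.0836

1.0836


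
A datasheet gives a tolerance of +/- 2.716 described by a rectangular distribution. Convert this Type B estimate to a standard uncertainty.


u_B = half_width / sqrt(3)
u_B = 2.716 / 1.7320508
u_B = 1.5681

1.5681


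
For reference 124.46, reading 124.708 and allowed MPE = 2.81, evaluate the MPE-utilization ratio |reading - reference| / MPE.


e = indication - reference = 124.708 - 124.46 = 0.2480
|e| = 0.2480
ratio = |e| / MPE = 0.2480 / 2.81
ratio = 0.0883

0.0883


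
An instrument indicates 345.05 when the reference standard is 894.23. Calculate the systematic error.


Systematic error = measured - true
= 345.05 - 894.23
= -549.1800

-549.1800


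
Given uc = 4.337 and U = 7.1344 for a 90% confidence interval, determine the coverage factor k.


k = U / uc
k = 7.1344 / 4.337
k = 1.645

1.645


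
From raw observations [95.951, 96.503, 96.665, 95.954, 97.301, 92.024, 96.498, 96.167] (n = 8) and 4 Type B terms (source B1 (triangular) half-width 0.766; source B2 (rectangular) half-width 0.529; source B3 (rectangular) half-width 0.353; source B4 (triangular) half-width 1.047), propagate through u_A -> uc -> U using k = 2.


mean = (95.951 + 96.503 + 96.665 + 95.954 + 97.301 + 92.024 + 96.498 + 96.167) / 8 = 95.882875
s = sqrt(sum((x - mean)^2)/(n-1)) = 1.6198357
u_A = s / sqrt(n) = 1.6198357 / sqrt(8) = 0.5726984
u_B1 = 0.766 / sqrt(6) = 0.31271819
u_B2 = 0.529 / sqrt(3) = 0.30541829
u_B3 = 0.353 / sqrt(3) = 0.20380465
u_B4 = 1.047 / sqrt(6) = 0.42743596
uc = sqrt(0.5726984^2 + 0.31271819^2 + 0.30541829^2 + 0.20380465^2 + 0.42743596^2) = 0.86214517
U = k * uc = 2 * 0.86214517
U = 1.7243

1.7243


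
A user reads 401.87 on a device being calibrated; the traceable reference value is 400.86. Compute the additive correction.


Correction = standard - reading
= 400.86 - 401.87
= -1.0100

-1.0100


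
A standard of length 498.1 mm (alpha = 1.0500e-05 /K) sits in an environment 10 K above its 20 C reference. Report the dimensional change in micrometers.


dL = L * alpha * dT
= 498.1 * 1.0500e-05 * 10
= 0.0523005 mm
dL_um = 0.0523005 * 1000 = 52.3005 um

52.3005


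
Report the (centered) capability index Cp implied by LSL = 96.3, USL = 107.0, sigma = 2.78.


Cp = (USL - LSL) / (6 * sigma)
= (107.0 - 96.3) / (6 * 2.78)
= 10.7000 / 16.6800
= 0.6415

0.6415


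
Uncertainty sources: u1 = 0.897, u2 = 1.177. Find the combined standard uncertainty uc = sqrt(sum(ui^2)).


uc = sqrt(0.897^2 + 1.177^2)
uc = sqrt(2.189938)
uc = 1.4798

1.4798


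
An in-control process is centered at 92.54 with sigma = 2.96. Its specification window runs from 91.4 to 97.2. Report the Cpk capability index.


Cpu = (USL - mean) / (3*sigma) = (97.2 - 92.54) / (3*2.96) = 0.5248
Cpl = (mean - LSL) / (3*sigma) = (92.54 - 91.4) / (3*2.96) = 0.1284
Cpk = min(Cpu, Cpl) = 0.1284

0.1284


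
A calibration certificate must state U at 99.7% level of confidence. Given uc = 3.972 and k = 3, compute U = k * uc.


U = k * uc
U = 3 * 3.972
U = 11.9160

11.9160


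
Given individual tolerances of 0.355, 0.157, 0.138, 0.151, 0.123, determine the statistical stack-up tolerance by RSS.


RSS = sqrt(0.355^2 + 0.157^2 + 0.138^2 + 0.151^2 + 0.123^2)
= sqrt(0.207648)
= 0.4557

0.4557


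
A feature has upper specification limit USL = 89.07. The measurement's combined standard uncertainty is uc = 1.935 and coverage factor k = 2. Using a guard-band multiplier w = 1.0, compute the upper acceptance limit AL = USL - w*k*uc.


U = k * uc = 2 * 1.935 = 3.87
guard band g = w * U = 1.0 * 3.87 = 3.87
AL = USL - g = 89.07 - 3.87
AL = 85.2000

85.2000


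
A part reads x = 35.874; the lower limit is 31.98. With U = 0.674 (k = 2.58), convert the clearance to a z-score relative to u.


u = U / k = 0.674 / 2.58 = 0.26124031
margin = |LSL - x| = |31.98 - 35.874| = 3.894
z = margin / u = 3.894 / 0.26124031
z = 14.9058

14.9058


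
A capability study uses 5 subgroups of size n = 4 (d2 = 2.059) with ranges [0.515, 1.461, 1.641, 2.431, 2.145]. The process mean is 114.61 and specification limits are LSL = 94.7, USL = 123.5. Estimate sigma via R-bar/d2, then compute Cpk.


R_bar = (0.515 + 1.461 + 1.641 + 2.431 + 2.145) / 5 = 1.6386
sigma = R_bar / d2 = 1.6386 / 2.059 = 0.79582322
Cp = (USL - LSL)/(6*sigma) = (123.5 - 94.7)/(6*0.79582322) = 6.0315
Cpu = (123.5 - 114.61)/(3*0.79582322) = 3.7236
Cpl = (114.61 - 94.7)/(3*0.79582322) = 8.3394
Cpk = min(Cpu, Cpl) = 3.7236

3.7236


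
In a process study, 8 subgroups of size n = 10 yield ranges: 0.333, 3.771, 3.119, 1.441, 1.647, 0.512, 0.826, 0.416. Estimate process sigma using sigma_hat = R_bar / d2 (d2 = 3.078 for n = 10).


R_bar = (0.333 + 3.771 + 3.119 + 1.441 + 1.647 + 0.512 + 0.826 + 0.416) / 8
R_bar = 12.065 / 8 = 1.508125
sigma_hat = R_bar / d2 = 1.508125 / 3.078 = 0.4900

0.4900


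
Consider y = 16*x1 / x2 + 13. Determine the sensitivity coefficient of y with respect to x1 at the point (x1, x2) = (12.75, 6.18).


y = 16*x1 / x2 + 13
dy/dx1 = 16/x2
Evaluate at x2 = 6.18: c1 = 16 / 6.18
c1 = 2.5890

2.5890


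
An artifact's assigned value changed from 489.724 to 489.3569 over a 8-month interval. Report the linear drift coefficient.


rate = (v2 - v1) / months
= (489.3569 - 489.724) / 8
= -0.3671 / 8
= -0.0459

-0.0459


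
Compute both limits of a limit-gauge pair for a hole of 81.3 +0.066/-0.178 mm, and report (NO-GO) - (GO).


GO = nominal - lower_tol (smallest hole = maximum material condition)
GO = 81.3 - 0.178 = 81.122
NO-GO = nominal + upper_tol (largest hole = least material condition)
NO-GO = 81.3 + 0.066 = 81.366
spread = NO-GO - GO = 81.366 - 81.122 = 0.2440

0.2440


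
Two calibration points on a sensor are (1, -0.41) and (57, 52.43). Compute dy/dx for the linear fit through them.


slope = (y2 - y1) / (x2 - x1)
= (52.43 - -0.41) / (57 - 1)
= 52.8400 / 56
= 0.9436

0.9436


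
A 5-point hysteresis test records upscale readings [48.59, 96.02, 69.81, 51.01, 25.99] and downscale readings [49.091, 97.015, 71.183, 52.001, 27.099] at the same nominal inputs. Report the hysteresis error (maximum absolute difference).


|48.59 - 49.091| = 0.5010
|96.02 - 97.015| = 0.9950
|69.81 - 71.183| = 1.3730
|51.01 - 52.001| = 0.9910
|25.99 - 27.099| = 1.1090
hysteresis = max(diffs) = 1.3730

1.3730


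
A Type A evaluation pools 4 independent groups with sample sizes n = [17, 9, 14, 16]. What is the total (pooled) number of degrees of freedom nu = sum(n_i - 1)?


nu = sum_i (n_i - 1)
nu = ((17 - 1) + (9 - 1) + (14 - 1) + (16 - 1))
nu = 16 + 8 + 13 + 15
nu = 52

52


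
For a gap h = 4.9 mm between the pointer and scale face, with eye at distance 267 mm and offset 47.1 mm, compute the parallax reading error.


error = h * offset / d
= 4.9 * 47.1 / 267
= 0.8644

0.8644


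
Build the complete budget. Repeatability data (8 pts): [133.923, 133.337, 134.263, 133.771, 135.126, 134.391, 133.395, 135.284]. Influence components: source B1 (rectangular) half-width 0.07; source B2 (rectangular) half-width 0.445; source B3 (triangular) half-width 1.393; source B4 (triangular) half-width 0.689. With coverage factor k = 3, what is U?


mean = (133.923 + 133.337 + 134.263 + 133.771 + 135.126 + 134.391 + 133.395 + 135.284) / 8 = 134.18625
s = sqrt(sum((x - mean)^2)/(n-1)) = 0.7294845
u_A = s / sqrt(n) = 0.7294845 / sqrt(8) = 0.25791172
u_B1 = 0.07 / sqrt(3) = 0.040414519
u_B2 = 0.445 / sqrt(3) = 0.25692087
u_B3 = 1.393 / sqrt(6) = 0.56868987
u_B4 = 0.689 / sqrt(6) = 0.28128307
uc = sqrt(0.25791172^2 + 0.040414519^2 + 0.25692087^2 + 0.56868987^2 + 0.28128307^2) = 0.73259024
U = k * uc = 3 * 0.73259024
U = 2.1978

2.1978


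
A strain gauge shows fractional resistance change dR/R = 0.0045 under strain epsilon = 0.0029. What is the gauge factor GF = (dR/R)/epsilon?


GF = (dR/R) / epsilon
= 0.0045 / 0.0029
= 1.5517

1.5517


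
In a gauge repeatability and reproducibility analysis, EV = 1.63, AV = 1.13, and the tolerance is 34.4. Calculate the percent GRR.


GRR = sqrt(EV^2 + AV^2) = sqrt(1.63^2 + 1.13^2) = 1.983381
%GRR = GRR / tol * 100 = 1.983381 / 34.4 * 100
%GRR = 5.7656

5.7656


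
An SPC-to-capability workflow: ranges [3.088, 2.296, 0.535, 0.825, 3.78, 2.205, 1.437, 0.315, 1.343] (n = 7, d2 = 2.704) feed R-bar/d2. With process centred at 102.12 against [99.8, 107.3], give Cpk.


R_bar = (3.088 + 2.296 + 0.535 + 0.825 + 3.78 + 2.205 + 1.437 + 0.315 + 1.343) / 9 = 1.7582222
sigma = R_bar / d2 = 1.7582222 / 2.704 = 0.6502301
Cp = (USL - LSL)/(6*sigma) = (107.3 - 99.8)/(6*0.6502301) = 1.9224
Cpu = (107.3 - 102.12)/(3*0.6502301) = 2.6555
Cpl = (102.12 - 99.8)/(3*0.6502301) = 1.1893
Cpk = min(Cpu, Cpl) = 1.1893

1.1893


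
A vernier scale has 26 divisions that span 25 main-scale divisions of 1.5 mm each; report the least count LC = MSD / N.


LC = MSD / n_div
= 1.5 / 26
= 0.0577

0.0577


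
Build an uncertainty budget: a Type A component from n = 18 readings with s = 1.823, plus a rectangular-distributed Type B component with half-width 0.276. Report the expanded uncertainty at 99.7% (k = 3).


u_A = s / sqrt(n) = 1.823 / sqrt(18) = 0.42968522
u_B = half_width / sqrt(3) = 0.276 / sqrt(3) = 0.15934867
uc = sqrt(u_A^2 + u_B^2) = sqrt(0.42968522^2 + 0.15934867^2) = 0.4582809
U = k * uc = 3 * 0.4582809
U = 1.3748

1.3748


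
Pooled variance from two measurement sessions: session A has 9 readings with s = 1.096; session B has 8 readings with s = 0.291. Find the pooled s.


s_p = sqrt(((n1-1)*s1^2 + (n2-1)*s2^2) / (n1+n2-2))
numerator = (9-1)*1.096^2 + (8-1)*0.291^2 = 9.609728 + 0.592767 = 10.202495
denominator = 9 + 8 - 2 = 15
s_p^2 = 10.202495 / 15 = 0.68016633
s_p = sqrt(0.68016633) = 0.8247

0.8247


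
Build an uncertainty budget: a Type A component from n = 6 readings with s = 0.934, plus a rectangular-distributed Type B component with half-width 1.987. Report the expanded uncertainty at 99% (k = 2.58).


u_A = s / sqrt(n) = 0.934 / sqrt(6) = 0.3813039
u_B = half_width / sqrt(3) = 1.987 / sqrt(3) = 1.147195
uc = sqrt(u_A^2 + u_B^2) = sqrt(0.3813039^2 + 1.147195^2) = 1.2089041
U = k * uc = 2.58 * 1.2089041
U = 3.1190

3.1190


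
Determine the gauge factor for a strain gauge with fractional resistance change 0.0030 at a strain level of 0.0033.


GF = (dR/R) / epsilon
= 0.0030 / 0.0033
= 0.9091

0.9091


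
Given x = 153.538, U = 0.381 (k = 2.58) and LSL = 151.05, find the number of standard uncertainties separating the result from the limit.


u = U / k = 0.381 / 2.58 = 0.14767442
margin = |LSL - x| = |151.05 - 153.538| = 2.488
z = margin / u = 2.488 / 0.14767442
z = 16.8479

16.8479


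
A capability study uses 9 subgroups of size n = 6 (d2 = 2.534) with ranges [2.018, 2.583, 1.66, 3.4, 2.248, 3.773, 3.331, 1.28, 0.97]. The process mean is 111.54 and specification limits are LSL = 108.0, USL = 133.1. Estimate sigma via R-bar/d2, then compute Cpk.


R_bar = (2.018 + 2.583 + 1.66 + 3.4 + 2.248 + 3.773 + 3.331 + 1.28 + 0.97) / 9 = 2.3625556
sigma = R_bar / d2 = 2.3625556 / 2.534 = 0.93234238
Cp = (USL - LSL)/(6*sigma) = (133.1 - 108.0)/(6*0.93234238) = 4.4869
Cpu = (133.1 - 111.54)/(3*0.93234238) = 7.7082
Cpl = (111.54 - 108.0)/(3*0.93234238) = 1.2656
Cpk = min(Cpu, Cpl) = 1.2656

1.2656


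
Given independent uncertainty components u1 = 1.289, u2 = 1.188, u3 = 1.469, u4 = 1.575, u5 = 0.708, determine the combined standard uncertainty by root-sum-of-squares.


uc = sqrt(1.289^2 + 1.188^2 + 1.469^2 + 1.575^2 + 0.708^2)
uc = sqrt(8.212715)
uc = 2.8658

2.8658


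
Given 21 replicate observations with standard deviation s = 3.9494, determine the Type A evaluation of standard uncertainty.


u_A = s / sqrt(n)
u_A = 3.9494 / sqrt(21)
u_A = 3.9494 / 4.5825757
u_A = 0.8618

0.8618


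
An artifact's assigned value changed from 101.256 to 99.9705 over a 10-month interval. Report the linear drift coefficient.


rate = (v2 - v1) / months
= (99.9705 - 101.256) / 10
= -1.2855 / 10
= -0.1285

-0.1285


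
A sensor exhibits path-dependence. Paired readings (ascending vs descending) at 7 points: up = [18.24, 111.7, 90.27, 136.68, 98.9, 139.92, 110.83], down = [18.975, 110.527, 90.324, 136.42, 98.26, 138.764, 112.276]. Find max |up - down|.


|18.24 - 18.975| = 0.7350
|111.7 - 110.527| = 1.1730
|90.27 - 90.324| = 0.0540
|136.68 - 136.42| = 0.2600
|98.9 - 98.26| = 0.6400
|139.92 - 138.764| = 1.1560
|110.83 - 112.276| = 1.4460
hysteresis = max(diffs) = 1.4460

1.4460


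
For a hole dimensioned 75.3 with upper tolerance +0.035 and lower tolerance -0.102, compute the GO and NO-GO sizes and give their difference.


GO = nominal - lower_tol (smallest hole = maximum material condition)
GO = 75.3 - 0.102 = 75.198
NO-GO = nominal + upper_tol (largest hole = least material condition)
NO-GO = 75.3 + 0.035 = 75.335
spread = NO-GO - GO = 75.335 - 75.198 = 0.1370

0.1370


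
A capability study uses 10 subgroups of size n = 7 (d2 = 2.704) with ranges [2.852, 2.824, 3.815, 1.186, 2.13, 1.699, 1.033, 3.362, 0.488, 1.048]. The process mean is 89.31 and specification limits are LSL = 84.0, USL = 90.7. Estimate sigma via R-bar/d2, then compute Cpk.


R_bar = (2.852 + 2.824 + 3.815 + 1.186 + 2.13 + 1.699 + 1.033 + 3.362 + 0.488 + 1.048) / 10 = 2.0437
sigma = R_bar / d2 = 2.0437 / 2.704 = 0.75580621
Cp = (USL - LSL)/(6*sigma) = (90.7 - 84.0)/(6*0.75580621) = 1.4775
Cpu = (90.7 - 89.31)/(3*0.75580621) = 0.6130
Cpl = (89.31 - 84.0)/(3*0.75580621) = 2.3419
Cpk = min(Cpu, Cpl) = 0.6130

0.6130


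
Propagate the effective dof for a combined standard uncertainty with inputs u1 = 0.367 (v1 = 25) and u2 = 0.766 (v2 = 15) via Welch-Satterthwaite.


uc = sqrt(u1^2 + u2^2) = sqrt(0.367^2 + 0.766^2) = 0.84937919
v_eff = uc^4 / (u1^4/v1 + u2^4/v2)
= 0.84937919^4 / (0.367^4/25 + 0.766^4/15)
= 0.5204829 / 0.023677819
v_eff = 21.9819

21.9819


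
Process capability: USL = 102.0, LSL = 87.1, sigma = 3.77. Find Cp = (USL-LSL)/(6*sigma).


Cp = (USL - LSL) / (6 * sigma)
= (102.0 - 87.1) / (6 * 3.77)
= 14.9000 / 22.6200
= 0.6587

0.6587


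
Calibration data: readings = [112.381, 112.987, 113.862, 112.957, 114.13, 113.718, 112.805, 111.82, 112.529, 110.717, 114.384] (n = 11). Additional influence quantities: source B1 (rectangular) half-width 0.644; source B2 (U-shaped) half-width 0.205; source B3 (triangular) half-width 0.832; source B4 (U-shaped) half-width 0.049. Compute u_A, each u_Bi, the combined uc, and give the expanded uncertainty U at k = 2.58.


mean = (112.381 + 112.987 + 113.862 + 112.957 + 114.13 + 113.718 + 112.805 + 111.82 + 112.529 + 110.717 + 114.384) / 11 = 112.9354545
s = sqrt(sum((x - mean)^2)/(n-1)) = 1.0795662
u_A = s / sqrt(n) = 1.0795662 / sqrt(11) = 0.32550146
u_B1 = 0.644 / sqrt(3) = 0.37181357
u_B2 = 0.205 / sqrt(2) = 0.14495689
u_B3 = 0.832 / sqrt(6) = 0.33966258
u_B4 = 0.049 / sqrt(2) = 0.034648232
uc = sqrt(0.32550146^2 + 0.37181357^2 + 0.14495689^2 + 0.33966258^2 + 0.034648232^2) = 0.61788365
U = k * uc = 2.58 * 0.61788365
U = 1.5941

1.5941


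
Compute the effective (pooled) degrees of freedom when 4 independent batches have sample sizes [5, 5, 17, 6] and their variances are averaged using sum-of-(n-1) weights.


nu = sum_i (n_i - 1)
nu = ((5 - 1) + (5 - 1) + (17 - 1) + (6 - 1))
nu = 4 + 4 + 16 + 5
nu = 29

29


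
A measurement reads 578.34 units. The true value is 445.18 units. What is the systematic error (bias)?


Systematic error = measured - true
= 578.34 - 445.18
= 133.1600

133.1600


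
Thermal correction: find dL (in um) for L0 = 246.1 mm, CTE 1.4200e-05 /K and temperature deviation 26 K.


dL = L * alpha * dT
= 246.1 * 1.4200e-05 * 26
= 0.0908601 mm
dL_um = 0.0908601 * 1000 = 90.8601 um

90.8601


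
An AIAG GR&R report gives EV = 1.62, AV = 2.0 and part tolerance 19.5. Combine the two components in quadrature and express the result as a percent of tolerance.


GRR = sqrt(EV^2 + AV^2) = sqrt(1.62^2 + 2.0^2) = 2.573791
%GRR = GRR / tol * 100 = 2.573791 / 19.5 * 100
%GRR = 13.1989

13.1989


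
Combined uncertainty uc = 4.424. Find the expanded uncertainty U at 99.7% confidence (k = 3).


U = k * uc
U = 3 * 4.424
U = 13.2720

13.2720


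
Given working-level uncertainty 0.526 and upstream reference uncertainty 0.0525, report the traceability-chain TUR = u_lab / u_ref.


TUR = u_lab / u_ref
= 0.526 / 0.0525
= 10.0190

10.0190


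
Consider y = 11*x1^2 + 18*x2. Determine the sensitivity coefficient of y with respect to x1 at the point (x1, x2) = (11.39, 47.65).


y = 11*x1^2 + 18*x2
dy/dx1 = 2*11*x1
Evaluate at x1 = 11.39: c1 = 22 * 11.39
c1 = 250.5800

250.5800


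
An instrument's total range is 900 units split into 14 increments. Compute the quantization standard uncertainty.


resolution = range / divisions
resolution = 900 / 14 = 64.285714
u_res = resolution / (2*sqrt(3))
u_res = 64.285714 / 3.4641016
u_res = 18.5577

18.5577


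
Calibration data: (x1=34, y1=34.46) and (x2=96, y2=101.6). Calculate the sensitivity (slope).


slope = (y2 - y1) / (x2 - x1)
= (101.6 - 34.46) / (96 - 34)
= 67.1400 / 62
= 1.0829

1.0829


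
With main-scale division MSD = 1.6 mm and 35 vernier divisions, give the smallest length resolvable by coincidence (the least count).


LC = MSD / n_div
= 1.6 / 35
= 0.0457

0.0457


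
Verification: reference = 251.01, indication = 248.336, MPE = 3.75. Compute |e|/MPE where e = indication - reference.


e = indication - reference = 248.336 - 251.01 = -2.6740
|e| = 2.6740
ratio = |e| / MPE = 2.6740 / 3.75
ratio = 0.7131

0.7131


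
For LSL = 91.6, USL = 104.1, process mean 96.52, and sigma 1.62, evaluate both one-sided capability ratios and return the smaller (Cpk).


Cpu = (USL - mean) / (3*sigma) = (104.1 - 96.52) / (3*1.62) = 1.5597
Cpl = (mean - LSL) / (3*sigma) = (96.52 - 91.6) / (3*1.62) = 1.0123
Cpk = min(Cpu, Cpl) = 1.0123

1.0123


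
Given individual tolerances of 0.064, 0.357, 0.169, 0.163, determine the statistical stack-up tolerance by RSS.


RSS = sqrt(0.064^2 + 0.357^2 + 0.169^2 + 0.163^2)
= sqrt(0.186675)
= 0.4321

0.4321


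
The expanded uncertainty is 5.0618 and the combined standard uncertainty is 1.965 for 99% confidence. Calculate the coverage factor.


k = U / uc
k = 5.0618 / 1.965
k = 2.576

2.576


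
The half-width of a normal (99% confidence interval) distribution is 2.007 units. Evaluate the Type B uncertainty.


u_B = half_width / 2.576
u_B = 2.007 / 2.576
u_B = 0.7791

0.7791


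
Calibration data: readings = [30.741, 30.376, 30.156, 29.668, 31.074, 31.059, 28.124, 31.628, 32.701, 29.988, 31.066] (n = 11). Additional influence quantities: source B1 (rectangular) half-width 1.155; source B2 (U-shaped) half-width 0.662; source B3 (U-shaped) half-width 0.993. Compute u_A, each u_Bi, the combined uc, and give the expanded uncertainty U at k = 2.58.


mean = (30.741 + 30.376 + 30.156 + 29.668 + 31.074 + 31.059 + 28.124 + 31.628 + 32.701 + 29.988 + 31.066) / 11 = 30.59827273
s = sqrt(sum((x - mean)^2)/(n-1)) = 1.1732179
u_A = s / sqrt(n) = 1.1732179 / sqrt(11) = 0.35373851
u_B1 = 1.155 / sqrt(3) = 0.66683956
u_B2 = 0.662 / sqrt(2) = 0.46810469
u_B3 = 0.993 / sqrt(2) = 0.70215703
uc = sqrt(0.35373851^2 + 0.66683956^2 + 0.46810469^2 + 0.70215703^2) = 1.1322334
U = k * uc = 2.58 * 1.1322334
U = 2.9212

2.9212


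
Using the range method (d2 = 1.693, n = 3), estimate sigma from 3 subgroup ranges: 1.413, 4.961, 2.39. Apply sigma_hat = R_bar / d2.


R_bar = (1.413 + 4.961 + 2.39) / 3
R_bar = 8.764 / 3 = 2.9213333
sigma_hat = R_bar / d2 = 2.9213333 / 1.693 = 1.7255

1.7255


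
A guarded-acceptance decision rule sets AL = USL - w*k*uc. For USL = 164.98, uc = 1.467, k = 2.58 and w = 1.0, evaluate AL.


U = k * uc = 2.58 * 1.467 = 3.78486
guard band g = w * U = 1.0 * 3.78486 = 3.78486
AL = USL - g = 164.98 - 3.78486
AL = 161.1951

161.1951


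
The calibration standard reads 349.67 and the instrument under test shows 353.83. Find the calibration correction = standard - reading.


Correction = standard - reading
= 349.67 - 353.83
= -4.1600

-4.1600


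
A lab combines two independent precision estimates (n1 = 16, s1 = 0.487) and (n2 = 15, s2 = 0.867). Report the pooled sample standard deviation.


s_p = sqrt(((n1-1)*s1^2 + (n2-1)*s2^2) / (n1+n2-2))
numerator = (16-1)*0.487^2 + (15-1)*0.867^2 = 3.557535 + 10.523646 = 14.081181
denominator = 16 + 15 - 2 = 29
s_p^2 = 14.081181 / 29 = 0.48555797
s_p = sqrt(0.48555797) = 0.6968

0.6968


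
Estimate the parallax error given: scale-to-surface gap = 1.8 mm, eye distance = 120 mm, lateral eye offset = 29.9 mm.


error = h * offset / d
= 1.8 * 29.9 / 120
= 0.4485

0.4485


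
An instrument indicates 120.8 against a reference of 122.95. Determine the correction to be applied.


Correction = standard - reading
= 122.95 - 120.8
= 2.1500

2.1500


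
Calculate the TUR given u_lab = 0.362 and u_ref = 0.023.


TUR = u_lab / u_ref
= 0.362 / 0.023
= 15.7391

15.7391


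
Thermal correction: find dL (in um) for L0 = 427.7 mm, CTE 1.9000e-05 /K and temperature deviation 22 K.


dL = L * alpha * dT
= 427.7 * 1.9000e-05 * 22
= 0.1787786 mm
dL_um = 0.1787786 * 1000 = 178.7786 um

178.7786


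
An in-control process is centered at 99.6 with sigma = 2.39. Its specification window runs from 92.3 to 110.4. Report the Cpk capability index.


Cpu = (USL - mean) / (3*sigma) = (110.4 - 99.6) / (3*2.39) = 1.5063
Cpl = (mean - LSL) / (3*sigma) = (99.6 - 92.3) / (3*2.39) = 1.0181
Cpk = min(Cpu, Cpl) = 1.0181

1.0181


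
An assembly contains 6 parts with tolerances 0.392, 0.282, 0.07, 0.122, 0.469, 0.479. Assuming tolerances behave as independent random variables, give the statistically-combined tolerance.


RSS = sqrt(0.392^2 + 0.282^2 + 0.07^2 + 0.122^2 + 0.469^2 + 0.479^2)
= sqrt(0.702374)
= 0.8381

0.8381


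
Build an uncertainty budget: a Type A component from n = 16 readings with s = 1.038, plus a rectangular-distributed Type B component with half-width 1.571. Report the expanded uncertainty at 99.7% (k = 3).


u_A = s / sqrt(n) = 1.038 / sqrt(16) = 0.2595
u_B = half_width / sqrt(3) = 1.571 / sqrt(3) = 0.90701727
uc = sqrt(u_A^2 + u_B^2) = sqrt(0.2595^2 + 0.90701727^2) = 0.94340902
U = k * uc = 3 * 0.94340902
U = 2.8302

2.8302


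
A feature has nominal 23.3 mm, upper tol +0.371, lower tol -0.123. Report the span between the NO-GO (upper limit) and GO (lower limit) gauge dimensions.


GO = nominal - lower_tol (smallest hole = maximum material condition)
GO = 23.3 - 0.123 = 23.177
NO-GO = nominal + upper_tol (largest hole = least material condition)
NO-GO = 23.3 + 0.371 = 23.671
spread = NO-GO - GO = 23.671 - 23.177 = 0.4940

0.4940


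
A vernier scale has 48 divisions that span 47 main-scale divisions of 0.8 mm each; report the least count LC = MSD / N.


LC = MSD / n_div
= 0.8 / 48
= 0.0167

0.0167


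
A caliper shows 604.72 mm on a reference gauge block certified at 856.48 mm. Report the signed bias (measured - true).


Systematic error = measured - true
= 604.72 - 856.48
= -251.7600

-251.7600


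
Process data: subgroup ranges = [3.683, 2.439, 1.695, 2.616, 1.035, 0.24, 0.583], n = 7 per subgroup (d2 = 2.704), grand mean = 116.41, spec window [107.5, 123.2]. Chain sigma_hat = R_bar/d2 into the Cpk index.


R_bar = (3.683 + 2.439 + 1.695 + 2.616 + 1.035 + 0.24 + 0.583) / 7 = 1.7558571
sigma = R_bar / d2 = 1.7558571 / 2.704 = 0.64935544
Cp = (USL - LSL)/(6*sigma) = (123.2 - 107.5)/(6*0.64935544) = 4.0296
Cpu = (123.2 - 116.41)/(3*0.64935544) = 3.4855
Cpl = (116.41 - 107.5)/(3*0.64935544) = 4.5738
Cpk = min(Cpu, Cpl) = 3.4855

3.4855


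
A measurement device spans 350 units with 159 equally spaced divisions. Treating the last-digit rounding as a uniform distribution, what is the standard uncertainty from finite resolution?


resolution = range / divisions
resolution = 350 / 159 = 2.2012579
u_res = resolution / (2*sqrt(3))
u_res = 2.2012579 / 3.4641016
u_res = 0.6354

0.6354


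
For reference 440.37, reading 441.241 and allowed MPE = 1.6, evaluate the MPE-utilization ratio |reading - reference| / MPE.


e = indication - reference = 441.241 - 440.37 = 0.8710
|e| = 0.8710
ratio = |e| / MPE = 0.8710 / 1.6
ratio = 0.5444

0.5444


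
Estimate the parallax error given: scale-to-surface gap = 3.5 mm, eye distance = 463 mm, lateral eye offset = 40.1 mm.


error = h * offset / d
= 3.5 * 40.1 / 463
= 0.3031

0.3031


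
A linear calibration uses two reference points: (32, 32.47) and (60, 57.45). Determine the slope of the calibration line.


slope = (y2 - y1) / (x2 - x1)
= (57.45 - 32.47) / (60 - 32)
= 24.9800 / 28
= 0.8921

0.8921


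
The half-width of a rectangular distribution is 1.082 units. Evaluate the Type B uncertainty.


u_B = half_width / sqrt(3)
u_B = 1.082 / 1.7320508
u_B = 0.6247

0.6247


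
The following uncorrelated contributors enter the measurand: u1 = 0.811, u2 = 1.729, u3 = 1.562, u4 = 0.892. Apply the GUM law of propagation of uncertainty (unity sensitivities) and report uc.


uc = sqrt(0.811^2 + 1.729^2 + 1.562^2 + 0.892^2)
uc = sqrt(6.88267)
uc = 2.6235

2.6235


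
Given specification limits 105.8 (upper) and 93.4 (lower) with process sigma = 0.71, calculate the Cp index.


Cp = (USL - LSL) / (6 * sigma)
= (105.8 - 93.4) / (6 * 0.71)
= 12.4000 / 4.2600
= 2.9108

2.9108


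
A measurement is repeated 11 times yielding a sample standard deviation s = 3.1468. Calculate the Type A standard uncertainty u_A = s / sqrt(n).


u_A = s / sqrt(n)
u_A = 3.1468 / sqrt(11)
u_A = 3.1468 / 3.3166248
u_A = 0.9488

0.9488


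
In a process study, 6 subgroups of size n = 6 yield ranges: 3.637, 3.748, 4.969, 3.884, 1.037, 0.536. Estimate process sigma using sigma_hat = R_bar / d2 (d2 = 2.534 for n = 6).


R_bar = (3.637 + 3.748 + 4.969 + 3.884 + 1.037 + 0.536) / 6
R_bar = 17.811 / 6 = 2.9685
sigma_hat = R_bar / d2 = 2.9685 / 2.534 = 1.1715

1.1715


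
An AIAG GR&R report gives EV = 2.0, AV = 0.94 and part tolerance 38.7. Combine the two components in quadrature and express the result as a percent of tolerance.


GRR = sqrt(EV^2 + AV^2) = sqrt(2.0^2 + 0.94^2) = 2.2098869
%GRR = GRR / tol * 100 = 2.2098869 / 38.7 * 100
%GRR = 5.7103

5.7103


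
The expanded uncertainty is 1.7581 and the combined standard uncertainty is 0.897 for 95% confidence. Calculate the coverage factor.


k = U / uc
k = 1.7581 / 0.897
k = 1.96

1.96


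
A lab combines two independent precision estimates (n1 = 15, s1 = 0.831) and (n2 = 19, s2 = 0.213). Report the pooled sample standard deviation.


s_p = sqrt(((n1-1)*s1^2 + (n2-1)*s2^2) / (n1+n2-2))
numerator = (15-1)*0.831^2 + (19-1)*0.213^2 = 9.667854 + 0.816642 = 10.484496
denominator = 15 + 19 - 2 = 32
s_p^2 = 10.484496 / 32 = 0.3276405
s_p = sqrt(0.3276405) = 0.5724

0.5724


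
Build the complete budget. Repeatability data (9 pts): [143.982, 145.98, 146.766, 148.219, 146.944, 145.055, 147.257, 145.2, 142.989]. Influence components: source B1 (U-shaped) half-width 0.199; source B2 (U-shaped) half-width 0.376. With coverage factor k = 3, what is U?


mean = (143.982 + 145.98 + 146.766 + 148.219 + 146.944 + 145.055 + 147.257 + 145.2 + 142.989) / 9 = 145.8213333
s = sqrt(sum((x - mean)^2)/(n-1)) = 1.6720674
u_A = s / sqrt(n) = 1.6720674 / sqrt(9) = 0.5573558
u_B1 = 0.199 / sqrt(2) = 0.14071425
u_B2 = 0.376 / sqrt(2) = 0.26587215
uc = sqrt(0.5573558^2 + 0.14071425^2 + 0.26587215^2) = 0.63335139
U = k * uc = 3 * 0.63335139
U = 1.9001

1.9001


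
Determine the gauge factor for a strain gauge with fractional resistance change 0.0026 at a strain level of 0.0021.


GF = (dR/R) / epsilon
= 0.0026 / 0.0021
= 1.2381

1.2381


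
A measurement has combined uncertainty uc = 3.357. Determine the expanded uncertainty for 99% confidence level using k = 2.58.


U = k * uc
U = 2.58 * 3.357
U = 8.6611

8.6611


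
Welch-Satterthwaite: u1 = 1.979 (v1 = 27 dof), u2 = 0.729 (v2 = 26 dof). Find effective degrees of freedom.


uc = sqrt(u1^2 + u2^2) = sqrt(1.979^2 + 0.729^2) = 2.1090002
v_eff = uc^4 / (u1^4/v1 + u2^4/v2)
= 2.1090002^4 / (1.979^4/27 + 0.729^4/26)
= 19.783653 / 0.57895564
v_eff = 34.1713

34.1713


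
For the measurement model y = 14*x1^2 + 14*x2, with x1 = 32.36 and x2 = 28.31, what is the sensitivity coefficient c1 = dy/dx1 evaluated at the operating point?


y = 14*x1^2 + 14*x2
dy/dx1 = 2*14*x1
Evaluate at x1 = 32.36: c1 = 28 * 32.36
c1 = 906.0800

906.0800


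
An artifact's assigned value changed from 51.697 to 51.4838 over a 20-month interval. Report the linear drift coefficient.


rate = (v2 - v1) / months
= (51.4838 - 51.697) / 20
= -0.2132 / 20
= -0.0107

-0.0107


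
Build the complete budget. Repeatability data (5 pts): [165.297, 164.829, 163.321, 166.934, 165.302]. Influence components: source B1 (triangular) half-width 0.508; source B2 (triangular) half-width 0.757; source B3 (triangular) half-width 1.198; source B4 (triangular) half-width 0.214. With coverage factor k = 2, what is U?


mean = (165.297 + 164.829 + 163.321 + 166.934 + 165.302) / 5 = 165.1366
s = sqrt(sum((x - mean)^2)/(n-1)) = 1.2917772
u_A = s / sqrt(n) = 1.2917772 / sqrt(5) = 0.57770033
u_B1 = 0.508 / sqrt(6) = 0.20739013
u_B2 = 0.757 / sqrt(6) = 0.30904396
u_B3 = 1.198 / sqrt(6) = 0.48908145
u_B4 = 0.214 / sqrt(6) = 0.087365134
uc = sqrt(0.57770033^2 + 0.20739013^2 + 0.30904396^2 + 0.48908145^2 + 0.087365134^2) = 0.84799165
U = k * uc = 2 * 0.84799165
U = 1.6960

1.6960


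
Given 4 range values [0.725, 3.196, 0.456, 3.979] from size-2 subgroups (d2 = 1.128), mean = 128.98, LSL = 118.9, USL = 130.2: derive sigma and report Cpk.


R_bar = (0.725 + 3.196 + 0.456 + 3.979) / 4 = 2.089
sigma = R_bar / d2 = 2.089 / 1.128 = 1.8519504
Cp = (USL - LSL)/(6*sigma) = (130.2 - 118.9)/(6*1.8519504) = 1.0169
Cpu = (130.2 - 128.98)/(3*1.8519504) = 0.2196
Cpl = (128.98 - 118.9)/(3*1.8519504) = 1.8143
Cpk = min(Cpu, Cpl) = 0.2196

0.2196


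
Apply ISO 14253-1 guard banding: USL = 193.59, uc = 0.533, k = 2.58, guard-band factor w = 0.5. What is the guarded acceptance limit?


U = k * uc = 2.58 * 0.533 = 1.37514
guard band g = w * U = 0.5 * 1.37514 = 0.68757
AL = USL - g = 193.59 - 0.68757
AL = 192.9024

192.9024


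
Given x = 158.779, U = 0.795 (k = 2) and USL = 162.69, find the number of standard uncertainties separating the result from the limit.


u = U / k = 0.795 / 2 = 0.3975
margin = |USL - x| = |162.69 - 158.779| = 3.911
z = margin / u = 3.911 / 0.3975
z = 9.8390

9.8390


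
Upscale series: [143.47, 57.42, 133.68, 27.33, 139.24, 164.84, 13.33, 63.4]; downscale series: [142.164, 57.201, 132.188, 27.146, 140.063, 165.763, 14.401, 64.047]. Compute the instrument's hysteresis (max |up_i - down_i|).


|143.47 - 142.164| = 1.3060
|57.42 - 57.201| = 0.2190
|133.68 - 132.188| = 1.4920
|27.33 - 27.146| = 0.1840
|139.24 - 140.063| = 0.8230
|164.84 - 165.763| = 0.9230
|13.33 - 14.401| = 1.0710
|63.4 - 64.047| = 0.6470
hysteresis = max(diffs) = 1.4920

1.4920


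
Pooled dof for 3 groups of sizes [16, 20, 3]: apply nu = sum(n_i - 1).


nu = sum_i (n_i - 1)
nu = ((16 - 1) + (20 - 1) + (3 - 1))
nu = 15 + 19 + 2
nu = 36

36


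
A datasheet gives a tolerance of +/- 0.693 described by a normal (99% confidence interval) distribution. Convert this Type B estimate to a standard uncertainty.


u_B = half_width / 2.576
u_B = 0.693 / 2.576
u_B = 0.2690

0.2690


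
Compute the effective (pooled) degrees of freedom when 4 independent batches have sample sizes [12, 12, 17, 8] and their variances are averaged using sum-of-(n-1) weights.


nu = sum_i (n_i - 1)
nu = ((12 - 1) + (12 - 1) + (17 - 1) + (8 - 1))
nu = 11 + 11 + 16 + 7
nu = 45

45


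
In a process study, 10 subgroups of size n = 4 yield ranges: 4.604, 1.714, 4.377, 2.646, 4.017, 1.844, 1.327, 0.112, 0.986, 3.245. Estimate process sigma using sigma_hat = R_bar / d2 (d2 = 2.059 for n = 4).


R_bar = (4.604 + 1.714 + 4.377 + 2.646 + 4.017 + 1.844 + 1.327 + 0.112 + 0.986 + 3.245) / 10
R_bar = 24.872 / 10 = 2.4872
sigma_hat = R_bar / d2 = 2.4872 / 2.059 = 1.2080

1.2080


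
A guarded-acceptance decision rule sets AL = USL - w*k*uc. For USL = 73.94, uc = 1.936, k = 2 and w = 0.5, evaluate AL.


U = k * uc = 2 * 1.936 = 3.872
guard band g = w * U = 0.5 * 3.872 = 1.936
AL = USL - g = 73.94 - 1.936
AL = 72.0040

72.0040


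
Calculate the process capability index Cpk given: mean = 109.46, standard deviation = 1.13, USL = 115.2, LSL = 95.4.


Cpu = (USL - mean) / (3*sigma) = (115.2 - 109.46) / (3*1.13) = 1.6932
Cpl = (mean - LSL) / (3*sigma) = (109.46 - 95.4) / (3*1.13) = 4.1475
Cpk = min(Cpu, Cpl) = 1.6932

1.6932


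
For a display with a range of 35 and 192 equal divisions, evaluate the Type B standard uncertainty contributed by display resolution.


resolution = range / divisions
resolution = 35 / 192 = 0.18229167
u_res = resolution / (2*sqrt(3))
u_res = 0.18229167 / 3.4641016
u_res = 0.0526

0.0526


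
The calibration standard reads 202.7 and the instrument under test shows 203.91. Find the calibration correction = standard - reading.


Correction = standard - reading
= 202.7 - 203.91
= -1.2100

-1.2100


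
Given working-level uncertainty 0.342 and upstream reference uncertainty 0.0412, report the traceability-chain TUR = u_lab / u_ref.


TUR = u_lab / u_ref
= 0.342 / 0.0412
= 8.3010

8.3010


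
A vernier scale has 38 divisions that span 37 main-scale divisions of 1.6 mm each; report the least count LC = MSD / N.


LC = MSD / n_div
= 1.6 / 38
= 0.0421

0.0421


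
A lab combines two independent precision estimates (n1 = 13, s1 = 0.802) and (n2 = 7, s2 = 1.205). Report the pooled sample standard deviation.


s_p = sqrt(((n1-1)*s1^2 + (n2-1)*s2^2) / (n1+n2-2))
numerator = (13-1)*0.802^2 + (7-1)*1.205^2 = 7.718448 + 8.71215 = 16.430598
denominator = 13 + 7 - 2 = 18
s_p^2 = 16.430598 / 18 = 0.912811
s_p = sqrt(0.912811) = 0.9554

0.9554


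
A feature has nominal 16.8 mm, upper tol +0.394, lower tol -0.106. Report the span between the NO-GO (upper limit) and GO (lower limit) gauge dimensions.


GO = nominal - lower_tol (smallest hole = maximum material condition)
GO = 16.8 - 0.106 = 16.694
NO-GO = nominal + upper_tol (largest hole = least material condition)
NO-GO = 16.8 + 0.394 = 17.194
spread = NO-GO - GO = 17.194 - 16.694 = 0.5000

0.5000


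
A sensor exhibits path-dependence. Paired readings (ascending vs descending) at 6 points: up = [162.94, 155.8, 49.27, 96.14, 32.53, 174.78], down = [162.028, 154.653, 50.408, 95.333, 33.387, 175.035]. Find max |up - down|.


|162.94 - 162.028| = 0.9120
|155.8 - 154.653| = 1.1470
|49.27 - 50.408| = 1.1380
|96.14 - 95.333| = 0.8070
|32.53 - 33.387| = 0.8570
|174.78 - 175.035| = 0.2550
hysteresis = max(diffs) = 1.1470

1.1470


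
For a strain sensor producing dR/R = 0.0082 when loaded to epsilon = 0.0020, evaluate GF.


GF = (dR/R) / epsilon
= 0.0082 / 0.0020
= 4.1000

4.1000


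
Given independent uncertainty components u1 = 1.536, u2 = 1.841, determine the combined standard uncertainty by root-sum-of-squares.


uc = sqrt(1.536^2 + 1.841^2)
uc = sqrt(5.748577)
uc = 2.3976

2.3976


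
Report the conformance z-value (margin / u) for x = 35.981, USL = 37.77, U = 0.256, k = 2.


u = U / k = 0.256 / 2 = 0.128
margin = |USL - x| = |37.77 - 35.981| = 1.789
z = margin / u = 1.789 / 0.128
z = 13.9766

13.9766


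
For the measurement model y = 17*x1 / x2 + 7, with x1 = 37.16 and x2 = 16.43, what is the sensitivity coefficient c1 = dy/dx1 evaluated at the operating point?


y = 17*x1 / x2 + 7
dy/dx1 = 17/x2
Evaluate at x2 = 16.43: c1 = 17 / 16.43
c1 = 1.0347

1.0347


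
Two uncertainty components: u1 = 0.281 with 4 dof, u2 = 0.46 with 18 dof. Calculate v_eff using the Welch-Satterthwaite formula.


uc = sqrt(u1^2 + u2^2) = sqrt(0.281^2 + 0.46^2) = 0.5390371
v_eff = uc^4 / (u1^4/v1 + u2^4/v2)
= 0.5390371^4 / (0.281^4/4 + 0.46^4/18)
= 0.084425692 / 0.0040461854
v_eff = 20.8655

20.8655


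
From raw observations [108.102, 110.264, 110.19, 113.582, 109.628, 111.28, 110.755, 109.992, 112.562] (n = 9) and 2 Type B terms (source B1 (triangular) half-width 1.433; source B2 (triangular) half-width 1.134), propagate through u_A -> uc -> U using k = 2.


mean = (108.102 + 110.264 + 110.19 + 113.582 + 109.628 + 111.28 + 110.755 + 109.992 + 112.562) / 9 = 110.7061111
s = sqrt(sum((x - mean)^2)/(n-1)) = 1.6187304
u_A = s / sqrt(n) = 1.6187304 / sqrt(9) = 0.5395768
u_B1 = 1.433 / sqrt(6) = 0.5850198
u_B2 = 1.134 / sqrt(6) = 0.46295356
uc = sqrt(0.5395768^2 + 0.5850198^2 + 0.46295356^2) = 0.92071564
U = k * uc = 2 * 0.92071564
U = 1.8414

1.8414


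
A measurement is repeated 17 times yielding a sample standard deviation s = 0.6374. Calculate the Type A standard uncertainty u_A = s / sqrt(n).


u_A = s / sqrt(n)
u_A = 0.6374 / sqrt(17)
u_A = 0.6374 / 4.1231056
u_A = 0.1546

0.1546


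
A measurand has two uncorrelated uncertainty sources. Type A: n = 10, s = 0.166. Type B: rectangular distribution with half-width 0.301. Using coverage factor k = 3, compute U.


u_A = s / sqrt(n) = 0.166 / sqrt(10) = 0.052493809
u_B = half_width / sqrt(3) = 0.301 / sqrt(3) = 0.17378243
uc = sqrt(u_A^2 + u_B^2) = sqrt(0.052493809^2 + 0.17378243^2) = 0.18153769
U = k * uc = 3 * 0.18153769
U = 0.5446

0.5446


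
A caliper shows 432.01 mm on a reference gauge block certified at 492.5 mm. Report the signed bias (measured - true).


Systematic error = measured - true
= 432.01 - 492.5
= -60.4900

-60.4900


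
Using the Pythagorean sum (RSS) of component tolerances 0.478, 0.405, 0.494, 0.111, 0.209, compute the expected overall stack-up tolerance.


RSS = sqrt(0.478^2 + 0.405^2 + 0.494^2 + 0.111^2 + 0.209^2)
= sqrt(0.692547)
= 0.8322

0.8322


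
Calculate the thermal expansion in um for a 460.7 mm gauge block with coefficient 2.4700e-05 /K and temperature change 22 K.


dL = L * alpha * dT
= 460.7 * 2.4700e-05 * 22
= 0.2503444 mm
dL_um = 0.2503444 * 1000 = 250.3444 um

250.3444


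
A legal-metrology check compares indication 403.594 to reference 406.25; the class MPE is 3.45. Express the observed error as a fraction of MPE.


e = indication - reference = 403.594 - 406.25 = -2.6560
|e| = 2.6560
ratio = |e| / MPE = 2.6560 / 3.45
ratio = 0.7699

0.7699


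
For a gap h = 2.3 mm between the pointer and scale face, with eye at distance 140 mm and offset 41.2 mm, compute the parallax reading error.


error = h * offset / d
= 2.3 * 41.2 / 140
= 0.6769

0.6769


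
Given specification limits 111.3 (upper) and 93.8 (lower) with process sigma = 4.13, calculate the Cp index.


Cp = (USL - LSL) / (6 * sigma)
= (111.3 - 93.8) / (6 * 4.13)
= 17.5000 / 24.7800
= 0.7062

0.7062


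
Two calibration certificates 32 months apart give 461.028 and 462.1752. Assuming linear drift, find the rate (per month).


rate = (v2 - v1) / months
= (462.1752 - 461.028) / 32
= 1.1472 / 32
= 0.0358

0.0358


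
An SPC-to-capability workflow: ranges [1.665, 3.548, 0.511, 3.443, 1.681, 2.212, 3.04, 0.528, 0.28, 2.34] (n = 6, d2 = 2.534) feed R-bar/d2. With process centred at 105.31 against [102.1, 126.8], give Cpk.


R_bar = (1.665 + 3.548 + 0.511 + 3.443 + 1.681 + 2.212 + 3.04 + 0.528 + 0.28 + 2.34) / 10 = 1.9248
sigma = R_bar / d2 = 1.9248 / 2.534 = 0.75958958
Cp = (USL - LSL)/(6*sigma) = (126.8 - 102.1)/(6*0.75958958) = 5.4196
Cpu = (126.8 - 105.31)/(3*0.75958958) = 9.4305
Cpl = (105.31 - 102.1)/(3*0.75958958) = 1.4087
Cpk = min(Cpu, Cpl) = 1.4087

1.4087
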